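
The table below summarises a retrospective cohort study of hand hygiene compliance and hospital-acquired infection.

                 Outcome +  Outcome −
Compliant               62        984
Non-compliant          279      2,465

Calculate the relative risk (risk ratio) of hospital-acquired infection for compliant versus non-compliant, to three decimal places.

0.583

Cells: a = 62, b = 984, c = 279, d = 2465.
Risk in exposed = 62/1046 = 0.05927; risk in unexposed = 279/2744 = 0.10168.
RR = 0.05927 / 0.10168 = 0.58296
The risk is 42% lower among the exposed than among the unexposed.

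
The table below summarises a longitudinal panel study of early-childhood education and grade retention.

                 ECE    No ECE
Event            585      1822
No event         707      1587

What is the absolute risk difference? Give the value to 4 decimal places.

-0.0817

Reading the table with exposure as columns: a = 585 (ECE, case), b = 707 (ECE, non-case), c = 1822 (No ECE, case), d = 1587.
Risk in exposed = 585/1292 = 0.452786; risk in unexposed = 1822/3409 = 0.534468.
Risk difference = 0.452786 − 0.534468 = -0.081681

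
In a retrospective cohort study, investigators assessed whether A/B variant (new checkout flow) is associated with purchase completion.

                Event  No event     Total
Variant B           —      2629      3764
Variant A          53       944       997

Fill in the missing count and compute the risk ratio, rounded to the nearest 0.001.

The missing cell is in the exposed row: 3764 − 2629 = 1135.
So a = 1135, b = 2629, c = 53, d = 944.
RR = [a/(a+b)] / [c/(c+d)] = (1135/3764) / (53/997) = 0.30154/0.05316 = 5.67238

5.672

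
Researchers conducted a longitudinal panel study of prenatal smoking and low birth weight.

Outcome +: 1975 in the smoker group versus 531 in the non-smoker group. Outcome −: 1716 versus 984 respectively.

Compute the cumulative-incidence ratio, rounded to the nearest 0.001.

1.527

From the description: a = 1975, b = 1716, c = 531, d = 984.
Risk in exposed = 1975/3691 = 0.53509; risk in unexposed = 531/1515 = 0.35050.
RR = 0.53509 / 0.35050 = 1.52666
The risk among the exposed is 1.53 times that among the unexposed.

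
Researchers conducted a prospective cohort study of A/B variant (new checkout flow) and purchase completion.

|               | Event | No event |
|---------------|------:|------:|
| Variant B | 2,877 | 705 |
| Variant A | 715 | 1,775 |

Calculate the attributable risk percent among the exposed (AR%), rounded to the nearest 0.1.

Cells: a = 2877, b = 705, c = 715, d = 1775.
Risk in exposed = 2877/3582 = 0.80318; risk in unexposed = 715/2490 = 0.28715.
RR = 0.80318/0.28715 = 2.79710
AR% = (RR − 1)/RR × 100 = (2.79710 − 1)/2.79710 × 100 = 64.2487%

64.2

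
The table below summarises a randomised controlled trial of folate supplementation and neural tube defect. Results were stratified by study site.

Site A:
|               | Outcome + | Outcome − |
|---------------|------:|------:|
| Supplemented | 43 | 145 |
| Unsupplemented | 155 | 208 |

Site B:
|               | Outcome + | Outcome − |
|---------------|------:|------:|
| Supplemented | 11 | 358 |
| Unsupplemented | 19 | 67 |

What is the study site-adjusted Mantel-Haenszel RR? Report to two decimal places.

0.45

RR_MH = Σ(aᵢ·n₀ᵢ/nᵢ) / Σ(cᵢ·n₁ᵢ/nᵢ), with n₁ᵢ = aᵢ+bᵢ (exposed), n₀ᵢ = cᵢ+dᵢ (unexposed), nᵢ = n₁ᵢ+n₀ᵢ.
Stratum 1 (Site A): n₁ = 188, n₀ = 363, n = 551; a·n₀/n = 43·363/551 = 28.3285; c·n₁/n = 155·188/551 = 52.8857
Stratum 2 (Site B): n₁ = 369, n₀ = 86, n = 455; a·n₀/n = 11·86/455 = 2.0791; c·n₁/n = 19·369/455 = 15.4088
RR_MH = (28.3285 + 2.0791) / (52.8857 + 15.4088) = 30.4076 / 68.2945 = 0.44524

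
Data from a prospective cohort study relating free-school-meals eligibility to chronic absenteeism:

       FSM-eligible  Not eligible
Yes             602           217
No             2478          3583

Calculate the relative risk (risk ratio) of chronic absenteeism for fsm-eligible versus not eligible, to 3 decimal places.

Reading the table with exposure as columns: a = 602 (FSM-eligible, case), b = 2478 (FSM-eligible, non-case), c = 217 (Not eligible, case), d = 3583.
Risk in exposed = 602/3080 = 0.19545; risk in unexposed = 217/3800 = 0.05711.
RR = 0.19545 / 0.05711 = 3.42271
The risk among the exposed is 3.42 times that among the unexposed.

3.423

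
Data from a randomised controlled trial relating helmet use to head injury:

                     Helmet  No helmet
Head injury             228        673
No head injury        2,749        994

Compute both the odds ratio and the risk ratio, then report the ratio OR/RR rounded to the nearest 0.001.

Reading the table with exposure as columns: a = 228 (Helmet, case), b = 2749 (Helmet, non-case), c = 673 (No helmet, case), d = 994.
OR = (228·994)/(2749·673) = 226632/1850077 = 0.12250
Risk in exposed = 228/2977 = 0.07659; risk in unexposed = 673/1667 = 0.40372; RR = 0.18970
OR/RR = 0.12250 / 0.18970 = 0.64574
The outcome is not rare, so the OR lies further from 1 than the RR.

0.646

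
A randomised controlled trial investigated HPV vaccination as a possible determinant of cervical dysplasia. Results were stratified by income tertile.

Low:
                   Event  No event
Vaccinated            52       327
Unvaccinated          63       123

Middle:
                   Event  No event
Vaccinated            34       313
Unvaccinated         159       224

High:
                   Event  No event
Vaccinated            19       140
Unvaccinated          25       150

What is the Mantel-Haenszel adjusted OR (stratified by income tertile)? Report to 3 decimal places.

0.263

OR_MH = Σ(aᵢdᵢ/nᵢ) / Σ(bᵢcᵢ/nᵢ), where nᵢ is the stratum total.
Stratum 1 (Low): n = 565; a·d/n = 52·123/565 = 11.3204; b·c/n = 327·63/565 = 36.4619
Stratum 2 (Middle): n = 730; a·d/n = 34·224/730 = 10.4329; b·c/n = 313·159/730 = 68.1740
Stratum 3 (High): n = 334; a·d/n = 19·150/334 = 8.5329; b·c/n = 140·25/334 = 10.4790
OR_MH = (11.3204 + 10.4329 + 8.5329) / (36.4619 + 68.1740 + 10.4790) = 30.2862 / 115.1150 = 0.26309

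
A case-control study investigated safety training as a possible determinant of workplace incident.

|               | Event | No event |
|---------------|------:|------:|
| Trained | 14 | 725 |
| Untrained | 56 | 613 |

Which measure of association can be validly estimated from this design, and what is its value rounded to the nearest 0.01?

0.21

Cells: a = 14, b = 725, c = 56, d = 613.
This is a case-control study: participants were sampled on outcome status, so risks in the source population cannot be estimated directly — relative risk is not valid here. The odds ratio is the appropriate measure.
OR = (a·d)/(b·c) = (14 × 613) / (725 × 56) = 8582 / 40600 = 0.21138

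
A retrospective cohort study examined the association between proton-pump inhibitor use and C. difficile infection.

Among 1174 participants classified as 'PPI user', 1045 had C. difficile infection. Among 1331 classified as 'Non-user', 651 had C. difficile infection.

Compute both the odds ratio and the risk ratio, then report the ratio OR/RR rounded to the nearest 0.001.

4.650

From the description: a = 1045, b = 129, c = 651, d = 680.
OR = (1045·680)/(129·651) = 710600/83979 = 8.46164
Risk in exposed = 1045/1174 = 0.89012; risk in unexposed = 651/1331 = 0.48911; RR = 1.81989
OR/RR = 8.46164 / 1.81989 = 4.64953
The outcome is not rare, so the OR lies further from 1 than the RR.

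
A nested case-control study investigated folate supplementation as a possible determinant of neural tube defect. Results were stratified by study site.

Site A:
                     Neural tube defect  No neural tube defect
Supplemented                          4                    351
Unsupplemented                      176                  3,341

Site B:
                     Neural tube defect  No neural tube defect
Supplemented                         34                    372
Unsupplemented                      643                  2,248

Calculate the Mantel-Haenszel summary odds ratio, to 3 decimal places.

OR_MH = Σ(aᵢdᵢ/nᵢ) / Σ(bᵢcᵢ/nᵢ), where nᵢ is the stratum total.
Stratum 1 (Site A): n = 3872; a·d/n = 4·3341/3872 = 3.4514; b·c/n = 351·176/3872 = 15.9545
Stratum 2 (Site B): n = 3297; a·d/n = 34·2248/3297 = 23.1823; b·c/n = 372·643/3297 = 72.5496
OR_MH = (3.4514 + 23.1823) / (15.9545 + 72.5496) = 26.6337 / 88.5041 = 0.30093

0.301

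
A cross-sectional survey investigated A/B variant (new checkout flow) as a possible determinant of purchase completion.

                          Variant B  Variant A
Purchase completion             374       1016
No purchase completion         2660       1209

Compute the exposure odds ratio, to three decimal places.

0.167

Reading the table with exposure as columns: a = 374 (Variant B, case), b = 2660 (Variant B, non-case), c = 1016 (Variant A, case), d = 1209.
OR = (a·d)/(b·c) = (374 × 1209) / (2660 × 1016) = 452166 / 2702560 = 0.16731
Exposure is associated with lower odds of purchase completion (OR = 0.17 < 1).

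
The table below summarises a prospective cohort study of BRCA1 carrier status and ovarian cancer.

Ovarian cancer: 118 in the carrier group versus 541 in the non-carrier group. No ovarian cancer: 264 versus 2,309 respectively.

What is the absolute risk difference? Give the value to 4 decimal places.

0.1191

From the description: a = 118, b = 264, c = 541, d = 2309.
Risk in exposed = 118/382 = 0.308901; risk in unexposed = 541/2850 = 0.189825.
Risk difference = 0.308901 − 0.189825 = 0.119076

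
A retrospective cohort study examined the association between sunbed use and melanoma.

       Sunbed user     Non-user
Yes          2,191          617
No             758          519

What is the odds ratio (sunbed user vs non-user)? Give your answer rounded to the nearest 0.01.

Reading the table with exposure as columns: a = 2191 (Sunbed user, case), b = 758 (Sunbed user, non-case), c = 617 (Non-user, case), d = 519.
OR = (a·d)/(b·c) = (2191 × 519) / (758 × 617) = 1137129 / 467686 = 2.43139
The odds of melanoma are about 2.43 times as high in the sunbed user group.

2.43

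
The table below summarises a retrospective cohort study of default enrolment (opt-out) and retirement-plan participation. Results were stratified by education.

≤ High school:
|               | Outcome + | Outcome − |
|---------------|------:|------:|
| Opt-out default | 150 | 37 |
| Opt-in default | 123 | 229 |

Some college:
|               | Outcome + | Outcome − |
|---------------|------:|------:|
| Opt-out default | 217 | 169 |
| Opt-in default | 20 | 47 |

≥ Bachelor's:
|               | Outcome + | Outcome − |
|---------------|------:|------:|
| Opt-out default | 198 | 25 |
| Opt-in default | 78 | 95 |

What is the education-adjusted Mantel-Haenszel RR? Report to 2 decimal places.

RR_MH = Σ(aᵢ·n₀ᵢ/nᵢ) / Σ(cᵢ·n₁ᵢ/nᵢ), with n₁ᵢ = aᵢ+bᵢ (exposed), n₀ᵢ = cᵢ+dᵢ (unexposed), nᵢ = n₁ᵢ+n₀ᵢ.
Stratum 1 (≤ High school): n₁ = 187, n₀ = 352, n = 539; a·n₀/n = 150·352/539 = 97.9592; c·n₁/n = 123·187/539 = 42.6735
Stratum 2 (Some college): n₁ = 386, n₀ = 67, n = 453; a·n₀/n = 217·67/453 = 32.0949; c·n₁/n = 20·386/453 = 17.0419
Stratum 3 (≥ Bachelor's): n₁ = 223, n₀ = 173, n = 396; a·n₀/n = 198·173/396 = 86.5000; c·n₁/n = 78·223/396 = 43.9242
RR_MH = (97.9592 + 32.0949 + 86.5000) / (42.6735 + 17.0419 + 43.9242) = 216.5541 / 103.6397 = 2.08949

2.09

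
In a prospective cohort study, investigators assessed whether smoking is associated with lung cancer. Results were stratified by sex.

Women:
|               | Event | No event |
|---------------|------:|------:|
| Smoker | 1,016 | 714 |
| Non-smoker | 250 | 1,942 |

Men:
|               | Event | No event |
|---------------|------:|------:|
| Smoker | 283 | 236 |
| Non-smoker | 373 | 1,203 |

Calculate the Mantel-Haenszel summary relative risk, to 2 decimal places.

RR_MH = Σ(aᵢ·n₀ᵢ/nᵢ) / Σ(cᵢ·n₁ᵢ/nᵢ), with n₁ᵢ = aᵢ+bᵢ (exposed), n₀ᵢ = cᵢ+dᵢ (unexposed), nᵢ = n₁ᵢ+n₀ᵢ.
Stratum 1 (Women): n₁ = 1730, n₀ = 2192, n = 3922; a·n₀/n = 1016·2192/3922 = 567.8409; c·n₁/n = 250·1730/3922 = 110.2754
Stratum 2 (Men): n₁ = 519, n₀ = 1576, n = 2095; a·n₀/n = 283·1576/2095 = 212.8916; c·n₁/n = 373·519/2095 = 92.4043
RR_MH = (567.8409 + 212.8916) / (110.2754 + 92.4043) = 780.7325 / 202.6797 = 3.85205

3.85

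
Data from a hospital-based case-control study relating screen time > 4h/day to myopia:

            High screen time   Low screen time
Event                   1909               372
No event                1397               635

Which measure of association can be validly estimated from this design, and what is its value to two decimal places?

Reading the table with exposure as columns: a = 1909 (High screen time, case), b = 1397 (High screen time, non-case), c = 372 (Low screen time, case), d = 635.
This is a hospital-based case-control study: participants were sampled on outcome status, so risks in the source population cannot be estimated directly — relative risk is not valid here. The odds ratio is the appropriate measure.
OR = (a·d)/(b·c) = (1909 × 635) / (1397 × 372) = 1212215 / 519684 = 2.33260

2.33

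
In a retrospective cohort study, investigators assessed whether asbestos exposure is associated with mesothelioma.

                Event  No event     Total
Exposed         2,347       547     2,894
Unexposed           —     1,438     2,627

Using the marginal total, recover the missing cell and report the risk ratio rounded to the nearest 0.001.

1.792

The missing cell is in the unexposed row: 2627 − 1438 = 1189.
So a = 2347, b = 547, c = 1189, d = 1438.
RR = [a/(a+b)] / [c/(c+d)] = (2347/2894) / (1189/2627) = 0.81099/0.45261 = 1.79181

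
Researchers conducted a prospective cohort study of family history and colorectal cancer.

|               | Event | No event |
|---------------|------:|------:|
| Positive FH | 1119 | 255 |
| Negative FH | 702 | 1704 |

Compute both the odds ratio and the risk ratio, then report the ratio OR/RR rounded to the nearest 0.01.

Cells: a = 1119, b = 255, c = 702, d = 1704.
OR = (1119·1704)/(255·702) = 1906776/179010 = 10.65178
Risk in exposed = 1119/1374 = 0.81441; risk in unexposed = 702/2406 = 0.29177; RR = 2.79127
OR/RR = 10.65178 / 2.79127 = 3.81611
The outcome is not rare, so the OR lies further from 1 than the RR.

3.82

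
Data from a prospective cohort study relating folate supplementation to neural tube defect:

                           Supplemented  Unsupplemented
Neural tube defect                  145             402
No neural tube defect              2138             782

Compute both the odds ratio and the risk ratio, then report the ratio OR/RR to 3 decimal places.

0.705

Reading the table with exposure as columns: a = 145 (Supplemented, case), b = 2138 (Supplemented, non-case), c = 402 (Unsupplemented, case), d = 782.
OR = (145·782)/(2138·402) = 113390/859476 = 0.13193
Risk in exposed = 145/2283 = 0.06351; risk in unexposed = 402/1184 = 0.33953; RR = 0.18706
OR/RR = 0.13193 / 0.18706 = 0.70527
The outcome is not rare, so the OR lies further from 1 than the RR.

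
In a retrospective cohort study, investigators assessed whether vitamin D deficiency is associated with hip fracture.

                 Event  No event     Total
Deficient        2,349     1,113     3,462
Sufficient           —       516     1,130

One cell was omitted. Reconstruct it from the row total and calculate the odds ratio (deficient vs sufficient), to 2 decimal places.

1.77

The missing cell is in the unexposed row: 1130 − 516 = 614.
So a = 2349, b = 1113, c = 614, d = 516.
OR = (a·d)/(b·c) = (2349 × 516) / (1113 × 614) = 1212084 / 683382 = 1.77366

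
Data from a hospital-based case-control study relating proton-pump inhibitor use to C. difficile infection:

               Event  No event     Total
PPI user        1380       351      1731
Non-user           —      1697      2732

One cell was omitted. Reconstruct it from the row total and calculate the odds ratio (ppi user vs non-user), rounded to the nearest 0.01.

6.45

The missing cell is in the unexposed row: 2732 − 1697 = 1035.
So a = 1380, b = 351, c = 1035, d = 1697.
OR = (a·d)/(b·c) = (1380 × 1697) / (351 × 1035) = 2341860 / 363285 = 6.44634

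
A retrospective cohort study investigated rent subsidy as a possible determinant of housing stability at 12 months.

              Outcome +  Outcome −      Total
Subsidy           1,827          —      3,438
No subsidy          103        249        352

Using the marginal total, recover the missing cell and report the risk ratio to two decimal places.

The missing cell is in the exposed row: 3438 − 1827 = 1611.
So a = 1827, b = 1611, c = 103, d = 249.
RR = [a/(a+b)] / [c/(c+d)] = (1827/3438) / (103/352) = 0.53141/0.29261 = 1.81609

1.82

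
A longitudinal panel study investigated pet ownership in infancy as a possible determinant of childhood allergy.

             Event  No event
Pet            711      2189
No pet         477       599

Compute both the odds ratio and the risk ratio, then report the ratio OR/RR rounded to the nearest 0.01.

Cells: a = 711, b = 2189, c = 477, d = 599.
OR = (711·599)/(2189·477) = 425889/1044153 = 0.40788
Risk in exposed = 711/2900 = 0.24517; risk in unexposed = 477/1076 = 0.44331; RR = 0.55305
OR/RR = 0.40788 / 0.55305 = 0.73751
The outcome is not rare, so the OR lies further from 1 than the RR.

0.74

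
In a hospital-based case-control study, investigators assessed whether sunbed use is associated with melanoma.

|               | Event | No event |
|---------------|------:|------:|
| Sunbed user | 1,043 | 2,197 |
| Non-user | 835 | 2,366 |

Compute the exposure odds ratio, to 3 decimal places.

Cells: a = 1043, b = 2197, c = 835, d = 2366.
OR = (a·d)/(b·c) = (1043 × 2366) / (2197 × 835) = 2467738 / 1834495 = 1.34519
The odds of melanoma are about 1.35 times as high in the sunbed user group.

1.345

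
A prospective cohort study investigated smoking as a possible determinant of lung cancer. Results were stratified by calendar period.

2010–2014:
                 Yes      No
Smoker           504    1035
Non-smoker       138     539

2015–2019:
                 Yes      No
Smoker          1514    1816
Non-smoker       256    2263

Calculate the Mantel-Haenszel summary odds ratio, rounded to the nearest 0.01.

4.92

OR_MH = Σ(aᵢdᵢ/nᵢ) / Σ(bᵢcᵢ/nᵢ), where nᵢ is the stratum total.
Stratum 1 (2010–2014): n = 2216; a·d/n = 504·539/2216 = 122.5884; b·c/n = 1035·138/2216 = 64.4540
Stratum 2 (2015–2019): n = 5849; a·d/n = 1514·2263/5849 = 585.7723; b·c/n = 1816·256/5849 = 79.4830
OR_MH = (122.5884 + 585.7723) / (64.4540 + 79.4830) = 708.3607 / 143.9370 = 4.92133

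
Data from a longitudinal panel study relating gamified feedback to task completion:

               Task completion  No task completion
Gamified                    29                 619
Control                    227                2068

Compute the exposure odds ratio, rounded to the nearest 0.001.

Cells: a = 29, b = 619, c = 227, d = 2068.
OR = (a·d)/(b·c) = (29 × 2068) / (619 × 227) = 59972 / 140513 = 0.42681
Exposure is associated with lower odds of task completion (OR = 0.43 < 1).

0.427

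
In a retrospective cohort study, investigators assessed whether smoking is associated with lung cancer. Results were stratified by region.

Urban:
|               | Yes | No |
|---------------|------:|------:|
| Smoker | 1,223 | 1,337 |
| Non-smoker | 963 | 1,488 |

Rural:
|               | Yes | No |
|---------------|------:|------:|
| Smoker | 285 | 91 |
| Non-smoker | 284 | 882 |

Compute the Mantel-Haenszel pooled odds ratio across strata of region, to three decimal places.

1.922

OR_MH = Σ(aᵢdᵢ/nᵢ) / Σ(bᵢcᵢ/nᵢ), where nᵢ is the stratum total.
Stratum 1 (Urban): n = 5011; a·d/n = 1223·1488/5011 = 363.1658; b·c/n = 1337·963/5011 = 256.9409
Stratum 2 (Rural): n = 1542; a·d/n = 285·882/1542 = 163.0156; b·c/n = 91·284/1542 = 16.7601
OR_MH = (363.1658 + 163.0156) / (256.9409 + 16.7601) = 526.1814 / 273.7010 = 1.92247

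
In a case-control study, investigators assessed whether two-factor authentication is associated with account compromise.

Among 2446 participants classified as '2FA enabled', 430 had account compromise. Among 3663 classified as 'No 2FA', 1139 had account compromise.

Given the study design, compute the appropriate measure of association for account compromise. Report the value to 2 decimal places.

From the description: a = 430, b = 2016, c = 1139, d = 2524.
This is a case-control study: participants were sampled on outcome status, so risks in the source population cannot be estimated directly — relative risk is not valid here. The odds ratio is the appropriate measure.
OR = (a·d)/(b·c) = (430 × 2524) / (2016 × 1139) = 1085320 / 2296224 = 0.47265

0.47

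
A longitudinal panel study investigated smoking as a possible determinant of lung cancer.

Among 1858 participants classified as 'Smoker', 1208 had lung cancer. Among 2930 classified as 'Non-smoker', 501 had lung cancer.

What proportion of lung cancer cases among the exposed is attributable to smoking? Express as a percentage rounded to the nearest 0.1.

From the description: a = 1208, b = 650, c = 501, d = 2429.
Risk in exposed = 1208/1858 = 0.65016; risk in unexposed = 501/2930 = 0.17099.
RR = 0.65016/0.17099 = 3.80234
AR% = (RR − 1)/RR × 100 = (3.80234 − 1)/3.80234 × 100 = 73.7004%

73.7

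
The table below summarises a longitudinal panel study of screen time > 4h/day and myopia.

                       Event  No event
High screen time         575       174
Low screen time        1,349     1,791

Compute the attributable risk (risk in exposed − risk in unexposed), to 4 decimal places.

Cells: a = 575, b = 174, c = 1349, d = 1791.
Risk in exposed = 575/749 = 0.767690; risk in unexposed = 1349/3140 = 0.429618.
Risk difference = 0.767690 − 0.429618 = 0.338072

0.3381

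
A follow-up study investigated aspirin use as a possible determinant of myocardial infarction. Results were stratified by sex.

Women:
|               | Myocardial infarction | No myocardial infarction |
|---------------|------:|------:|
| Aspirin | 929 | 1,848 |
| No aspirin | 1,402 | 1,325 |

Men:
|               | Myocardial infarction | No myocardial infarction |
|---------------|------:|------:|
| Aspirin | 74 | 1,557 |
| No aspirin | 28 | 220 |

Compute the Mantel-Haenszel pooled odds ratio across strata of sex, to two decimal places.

0.47

OR_MH = Σ(aᵢdᵢ/nᵢ) / Σ(bᵢcᵢ/nᵢ), where nᵢ is the stratum total.
Stratum 1 (Women): n = 5504; a·d/n = 929·1325/5504 = 223.6419; b·c/n = 1848·1402/5504 = 470.7297
Stratum 2 (Men): n = 1879; a·d/n = 74·220/1879 = 8.6642; b·c/n = 1557·28/1879 = 23.2017
OR_MH = (223.6419 + 8.6642) / (470.7297 + 23.2017) = 232.3061 / 493.9314 = 0.47032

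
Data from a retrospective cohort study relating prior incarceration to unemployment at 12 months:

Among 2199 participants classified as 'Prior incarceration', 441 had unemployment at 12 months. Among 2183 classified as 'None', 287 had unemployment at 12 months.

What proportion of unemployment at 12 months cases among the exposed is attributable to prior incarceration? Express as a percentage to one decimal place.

34.4

From the description: a = 441, b = 1758, c = 287, d = 1896.
Risk in exposed = 441/2199 = 0.20055; risk in unexposed = 287/2183 = 0.13147.
RR = 0.20055/0.13147 = 1.52541
AR% = (RR − 1)/RR × 100 = (1.52541 − 1)/1.52541 × 100 = 34.4436%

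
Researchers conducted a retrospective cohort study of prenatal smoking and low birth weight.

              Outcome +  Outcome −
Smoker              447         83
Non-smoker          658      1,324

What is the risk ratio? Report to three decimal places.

2.540

Cells: a = 447, b = 83, c = 658, d = 1324.
Risk in exposed = 447/530 = 0.84340; risk in unexposed = 658/1982 = 0.33199.
RR = 0.84340 / 0.33199 = 2.54044
The risk among the exposed is 2.54 times that among the unexposed.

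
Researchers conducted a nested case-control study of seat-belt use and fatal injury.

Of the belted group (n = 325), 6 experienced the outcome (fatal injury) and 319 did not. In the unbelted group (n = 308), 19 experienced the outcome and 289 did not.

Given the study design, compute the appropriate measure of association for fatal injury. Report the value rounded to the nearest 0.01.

0.29

From the description: a = 6, b = 319, c = 19, d = 289.
This is a nested case-control study: participants were sampled on outcome status, so risks in the source population cannot be estimated directly — relative risk is not valid here. The odds ratio is the appropriate measure.
OR = (a·d)/(b·c) = (6 × 289) / (319 × 19) = 1734 / 6061 = 0.28609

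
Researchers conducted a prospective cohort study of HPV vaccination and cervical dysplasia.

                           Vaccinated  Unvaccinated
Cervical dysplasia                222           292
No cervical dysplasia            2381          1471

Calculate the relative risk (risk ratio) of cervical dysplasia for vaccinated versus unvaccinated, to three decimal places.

Reading the table with exposure as columns: a = 222 (Vaccinated, case), b = 2381 (Vaccinated, non-case), c = 292 (Unvaccinated, case), d = 1471.
Risk in exposed = 222/2603 = 0.08529; risk in unexposed = 292/1763 = 0.16563.
RR = 0.08529 / 0.16563 = 0.51493
The risk is 49% lower among the exposed than among the unexposed.

0.515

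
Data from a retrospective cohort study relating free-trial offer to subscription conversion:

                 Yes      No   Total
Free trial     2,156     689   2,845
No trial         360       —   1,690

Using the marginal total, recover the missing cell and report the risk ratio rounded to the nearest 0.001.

3.558

The missing cell is in the unexposed row: 1690 − 360 = 1330.
So a = 2156, b = 689, c = 360, d = 1330.
RR = [a/(a+b)] / [c/(c+d)] = (2156/2845) / (360/1690) = 0.75782/0.21302 = 3.55755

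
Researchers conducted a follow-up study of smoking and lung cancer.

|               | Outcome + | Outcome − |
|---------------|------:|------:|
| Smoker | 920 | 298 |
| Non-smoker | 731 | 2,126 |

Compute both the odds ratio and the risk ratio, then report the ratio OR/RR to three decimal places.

3.041

Cells: a = 920, b = 298, c = 731, d = 2126.
OR = (920·2126)/(298·731) = 1955920/217838 = 8.97878
Risk in exposed = 920/1218 = 0.75534; risk in unexposed = 731/2857 = 0.25586; RR = 2.95212
OR/RR = 8.97878 / 2.95212 = 3.04147
The outcome is not rare, so the OR lies further from 1 than the RR.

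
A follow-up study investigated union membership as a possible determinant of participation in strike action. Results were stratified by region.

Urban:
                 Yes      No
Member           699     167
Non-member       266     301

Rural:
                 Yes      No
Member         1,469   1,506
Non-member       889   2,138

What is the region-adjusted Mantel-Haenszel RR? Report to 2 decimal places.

1.69

RR_MH = Σ(aᵢ·n₀ᵢ/nᵢ) / Σ(cᵢ·n₁ᵢ/nᵢ), with n₁ᵢ = aᵢ+bᵢ (exposed), n₀ᵢ = cᵢ+dᵢ (unexposed), nᵢ = n₁ᵢ+n₀ᵢ.
Stratum 1 (Urban): n₁ = 866, n₀ = 567, n = 1433; a·n₀/n = 699·567/1433 = 276.5757; c·n₁/n = 266·866/1433 = 160.7509
Stratum 2 (Rural): n₁ = 2975, n₀ = 3027, n = 6002; a·n₀/n = 1469·3027/6002 = 740.8635; c·n₁/n = 889·2975/6002 = 440.6490
RR_MH = (276.5757 + 740.8635) / (160.7509 + 440.6490) = 1017.4393 / 601.3998 = 1.69179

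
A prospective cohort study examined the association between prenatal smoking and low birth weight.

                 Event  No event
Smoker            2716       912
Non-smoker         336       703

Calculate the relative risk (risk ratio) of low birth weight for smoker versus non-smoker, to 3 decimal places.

2.315

Cells: a = 2716, b = 912, c = 336, d = 703.
Risk in exposed = 2716/3628 = 0.74862; risk in unexposed = 336/1039 = 0.32339.
RR = 0.74862 / 0.32339 = 2.31493
The risk among the exposed is 2.31 times that among the unexposed.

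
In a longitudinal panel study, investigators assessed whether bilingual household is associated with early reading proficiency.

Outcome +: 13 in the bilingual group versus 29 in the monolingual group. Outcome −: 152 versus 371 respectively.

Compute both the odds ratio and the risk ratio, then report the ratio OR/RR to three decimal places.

1.007

From the description: a = 13, b = 152, c = 29, d = 371.
OR = (13·371)/(152·29) = 4823/4408 = 1.09415
Risk in exposed = 13/165 = 0.07879; risk in unexposed = 29/400 = 0.07250; RR = 1.08673
OR/RR = 1.09415 / 1.08673 = 1.00683
The outcome is rare in both groups, so OR ≈ RR (ratio near 1).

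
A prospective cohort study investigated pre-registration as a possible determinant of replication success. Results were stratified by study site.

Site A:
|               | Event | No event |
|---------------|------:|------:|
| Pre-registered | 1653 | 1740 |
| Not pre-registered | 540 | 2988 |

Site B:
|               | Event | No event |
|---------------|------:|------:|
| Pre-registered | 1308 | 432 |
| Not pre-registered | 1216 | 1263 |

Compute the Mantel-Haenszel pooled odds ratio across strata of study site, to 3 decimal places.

4.246

OR_MH = Σ(aᵢdᵢ/nᵢ) / Σ(bᵢcᵢ/nᵢ), where nᵢ is the stratum total.
Stratum 1 (Site A): n = 6921; a·d/n = 1653·2988/6921 = 713.6489; b·c/n = 1740·540/6921 = 135.7607
Stratum 2 (Site B): n = 4219; a·d/n = 1308·1263/4219 = 391.5629; b·c/n = 432·1216/4219 = 124.5110
OR_MH = (713.6489 + 391.5629) / (135.7607 + 124.5110) = 1105.2118 / 260.2717 = 4.24638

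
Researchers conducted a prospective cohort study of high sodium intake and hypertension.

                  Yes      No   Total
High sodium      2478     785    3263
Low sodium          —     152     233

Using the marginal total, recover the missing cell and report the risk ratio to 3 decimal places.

The missing cell is in the unexposed row: 233 − 152 = 81.
So a = 2478, b = 785, c = 81, d = 152.
RR = [a/(a+b)] / [c/(c+d)] = (2478/3263) / (81/233) = 0.75942/0.34764 = 2.18452

2.185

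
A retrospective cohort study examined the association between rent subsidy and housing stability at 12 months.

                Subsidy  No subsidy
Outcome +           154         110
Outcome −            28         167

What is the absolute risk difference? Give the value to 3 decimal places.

0.449

Reading the table with exposure as columns: a = 154 (Subsidy, case), b = 28 (Subsidy, non-case), c = 110 (No subsidy, case), d = 167.
Risk in exposed = 154/182 = 0.846154; risk in unexposed = 110/277 = 0.397112.
Risk difference = 0.846154 − 0.397112 = 0.449042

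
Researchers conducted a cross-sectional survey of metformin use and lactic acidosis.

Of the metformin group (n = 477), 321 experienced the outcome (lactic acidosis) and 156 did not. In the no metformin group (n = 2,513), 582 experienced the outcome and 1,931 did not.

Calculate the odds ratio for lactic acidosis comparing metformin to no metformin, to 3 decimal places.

From the description: a = 321, b = 156, c = 582, d = 1931.
OR = (a·d)/(b·c) = (321 × 1931) / (156 × 582) = 619851 / 90792 = 6.82715
The odds of lactic acidosis are about 6.83 times as high in the metformin group.

6.827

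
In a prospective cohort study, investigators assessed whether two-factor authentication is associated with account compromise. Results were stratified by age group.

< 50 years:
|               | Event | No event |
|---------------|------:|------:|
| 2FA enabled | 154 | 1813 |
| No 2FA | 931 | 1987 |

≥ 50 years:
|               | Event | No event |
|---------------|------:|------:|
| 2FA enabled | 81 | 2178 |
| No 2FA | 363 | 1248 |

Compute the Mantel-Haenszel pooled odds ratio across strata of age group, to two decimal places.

OR_MH = Σ(aᵢdᵢ/nᵢ) / Σ(bᵢcᵢ/nᵢ), where nᵢ is the stratum total.
Stratum 1 (< 50 years): n = 4885; a·d/n = 154·1987/4885 = 62.6403; b·c/n = 1813·931/4885 = 345.5277
Stratum 2 (≥ 50 years): n = 3870; a·d/n = 81·1248/3870 = 26.1209; b·c/n = 2178·363/3870 = 204.2930
OR_MH = (62.6403 + 26.1209) / (345.5277 + 204.2930) = 88.7613 / 549.8208 = 0.16144

0.16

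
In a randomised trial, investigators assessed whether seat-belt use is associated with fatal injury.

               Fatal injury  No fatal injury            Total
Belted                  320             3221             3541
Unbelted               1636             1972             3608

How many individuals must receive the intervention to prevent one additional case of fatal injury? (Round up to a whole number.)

Risk in treated group = 320/3541 = 0.09037; risk in control = 1636/3608 = 0.45344.
Absolute risk reduction = 0.45344 − 0.09037 = 0.36307
NNT = 1 / ARR = 1 / 0.36307 = 2.754 → round up → 3

3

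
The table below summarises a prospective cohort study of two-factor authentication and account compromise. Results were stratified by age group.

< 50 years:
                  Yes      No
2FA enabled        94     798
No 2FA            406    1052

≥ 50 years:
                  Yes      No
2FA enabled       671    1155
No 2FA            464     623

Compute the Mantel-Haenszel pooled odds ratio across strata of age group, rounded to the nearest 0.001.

0.577

OR_MH = Σ(aᵢdᵢ/nᵢ) / Σ(bᵢcᵢ/nᵢ), where nᵢ is the stratum total.
Stratum 1 (< 50 years): n = 2350; a·d/n = 94·1052/2350 = 42.0800; b·c/n = 798·406/2350 = 137.8672
Stratum 2 (≥ 50 years): n = 2913; a·d/n = 671·623/2913 = 143.5060; b·c/n = 1155·464/2913 = 183.9753
OR_MH = (42.0800 + 143.5060) / (137.8672 + 183.9753) = 185.5860 / 321.8425 = 0.57664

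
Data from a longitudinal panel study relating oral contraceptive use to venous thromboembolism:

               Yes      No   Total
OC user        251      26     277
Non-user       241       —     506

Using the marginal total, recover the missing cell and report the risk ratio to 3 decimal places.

1.903

The missing cell is in the unexposed row: 506 − 241 = 265.
So a = 251, b = 26, c = 241, d = 265.
RR = [a/(a+b)] / [c/(c+d)] = (251/277) / (241/506) = 0.90614/0.47628 = 1.90251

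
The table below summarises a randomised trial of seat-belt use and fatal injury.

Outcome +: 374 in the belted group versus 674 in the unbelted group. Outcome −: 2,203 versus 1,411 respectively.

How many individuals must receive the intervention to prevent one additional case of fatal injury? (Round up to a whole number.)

6

Risk in treated group = 374/2577 = 0.14513; risk in control = 674/2085 = 0.32326.
Absolute risk reduction = 0.32326 − 0.14513 = 0.17813
NNT = 1 / ARR = 1 / 0.17813 = 5.614 → round up → 6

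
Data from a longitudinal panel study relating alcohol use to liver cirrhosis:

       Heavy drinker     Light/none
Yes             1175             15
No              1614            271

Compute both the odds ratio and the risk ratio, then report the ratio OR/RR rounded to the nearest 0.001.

Reading the table with exposure as columns: a = 1175 (Heavy drinker, case), b = 1614 (Heavy drinker, non-case), c = 15 (Light/none, case), d = 271.
OR = (1175·271)/(1614·15) = 318425/24210 = 13.15262
Risk in exposed = 1175/2789 = 0.42130; risk in unexposed = 15/286 = 0.05245; RR = 8.03275
OR/RR = 13.15262 / 8.03275 = 1.63738
The outcome is not rare, so the OR lies further from 1 than the RR.

1.637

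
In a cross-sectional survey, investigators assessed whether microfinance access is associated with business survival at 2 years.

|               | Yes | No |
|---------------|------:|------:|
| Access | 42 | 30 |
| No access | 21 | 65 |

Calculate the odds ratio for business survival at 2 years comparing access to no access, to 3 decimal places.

4.333

Cells: a = 42, b = 30, c = 21, d = 65.
OR = (a·d)/(b·c) = (42 × 65) / (30 × 21) = 2730 / 630 = 4.33333
The odds of business survival at 2 years are about 4.33 times as high in the access group.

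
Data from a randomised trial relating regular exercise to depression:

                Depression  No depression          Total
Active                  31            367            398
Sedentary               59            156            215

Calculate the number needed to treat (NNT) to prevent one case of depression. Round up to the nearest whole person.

Risk in treated group = 31/398 = 0.07789; risk in control = 59/215 = 0.27442.
Absolute risk reduction = 0.27442 − 0.07789 = 0.19653
NNT = 1 / ARR = 1 / 0.19653 = 5.088 → round up → 6

6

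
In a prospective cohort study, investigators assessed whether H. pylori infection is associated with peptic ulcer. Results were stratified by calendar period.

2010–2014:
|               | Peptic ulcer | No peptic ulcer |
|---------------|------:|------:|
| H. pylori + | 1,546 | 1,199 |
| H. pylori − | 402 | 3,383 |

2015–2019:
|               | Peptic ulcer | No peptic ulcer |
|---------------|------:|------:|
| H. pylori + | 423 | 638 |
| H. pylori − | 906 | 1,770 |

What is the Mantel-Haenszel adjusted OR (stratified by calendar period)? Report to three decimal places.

OR_MH = Σ(aᵢdᵢ/nᵢ) / Σ(bᵢcᵢ/nᵢ), where nᵢ is the stratum total.
Stratum 1 (2010–2014): n = 6530; a·d/n = 1546·3383/6530 = 800.9369; b·c/n = 1199·402/6530 = 73.8129
Stratum 2 (2015–2019): n = 3737; a·d/n = 423·1770/3737 = 200.3505; b·c/n = 638·906/3737 = 154.6770
OR_MH = (800.9369 + 200.3505) / (73.8129 + 154.6770) = 1001.2875 / 228.4899 = 4.38220

4.382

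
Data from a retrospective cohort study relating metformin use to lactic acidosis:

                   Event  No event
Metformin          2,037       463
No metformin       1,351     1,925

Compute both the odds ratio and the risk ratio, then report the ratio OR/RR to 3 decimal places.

3.173

Cells: a = 2037, b = 463, c = 1351, d = 1925.
OR = (2037·1925)/(463·1351) = 3921225/625513 = 6.26881
Risk in exposed = 2037/2500 = 0.81480; risk in unexposed = 1351/3276 = 0.41239; RR = 1.97578
OR/RR = 6.26881 / 1.97578 = 3.17282
The outcome is not rare, so the OR lies further from 1 than the RR.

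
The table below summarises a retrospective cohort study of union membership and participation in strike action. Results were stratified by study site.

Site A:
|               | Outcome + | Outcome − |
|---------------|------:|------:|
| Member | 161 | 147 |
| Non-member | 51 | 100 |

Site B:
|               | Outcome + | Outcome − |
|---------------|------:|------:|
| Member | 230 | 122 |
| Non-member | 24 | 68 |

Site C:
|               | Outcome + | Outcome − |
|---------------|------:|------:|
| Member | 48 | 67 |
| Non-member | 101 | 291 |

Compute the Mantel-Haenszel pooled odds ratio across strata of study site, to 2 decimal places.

OR_MH = Σ(aᵢdᵢ/nᵢ) / Σ(bᵢcᵢ/nᵢ), where nᵢ is the stratum total.
Stratum 1 (Site A): n = 459; a·d/n = 161·100/459 = 35.0763; b·c/n = 147·51/459 = 16.3333
Stratum 2 (Site B): n = 444; a·d/n = 230·68/444 = 35.2252; b·c/n = 122·24/444 = 6.5946
Stratum 3 (Site C): n = 507; a·d/n = 48·291/507 = 27.5503; b·c/n = 67·101/507 = 13.3471
OR_MH = (35.0763 + 35.2252 + 27.5503) / (16.3333 + 6.5946 + 13.3471) = 97.8518 / 36.2751 = 2.69749

2.70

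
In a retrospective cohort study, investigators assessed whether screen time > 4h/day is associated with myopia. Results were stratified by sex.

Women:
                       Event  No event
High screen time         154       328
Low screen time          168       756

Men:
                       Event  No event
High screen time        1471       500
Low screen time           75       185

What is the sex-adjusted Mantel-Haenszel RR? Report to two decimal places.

RR_MH = Σ(aᵢ·n₀ᵢ/nᵢ) / Σ(cᵢ·n₁ᵢ/nᵢ), with n₁ᵢ = aᵢ+bᵢ (exposed), n₀ᵢ = cᵢ+dᵢ (unexposed), nᵢ = n₁ᵢ+n₀ᵢ.
Stratum 1 (Women): n₁ = 482, n₀ = 924, n = 1406; a·n₀/n = 154·924/1406 = 101.2063; c·n₁/n = 168·482/1406 = 57.5932
Stratum 2 (Men): n₁ = 1971, n₀ = 260, n = 2231; a·n₀/n = 1471·260/2231 = 171.4299; c·n₁/n = 75·1971/2231 = 66.2595
RR_MH = (101.2063 + 171.4299) / (57.5932 + 66.2595) = 272.6361 / 123.8527 = 2.20129

2.20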